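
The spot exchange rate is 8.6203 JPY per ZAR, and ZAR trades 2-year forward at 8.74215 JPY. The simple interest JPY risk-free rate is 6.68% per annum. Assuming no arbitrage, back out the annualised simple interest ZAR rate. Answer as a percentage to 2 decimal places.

T = 2 years.
F/S = 8.74215/8.6203 = 1.0141352 = (growth of JPY) / (growth of ZAR).
The JPY side grows by 1 + 0.0668×2 = 1.133600.
That pins the ZAR growth at 1.1177997.
(1.1177997 − 1)/T = 0.058900, i.e. 5.89%.

5.89%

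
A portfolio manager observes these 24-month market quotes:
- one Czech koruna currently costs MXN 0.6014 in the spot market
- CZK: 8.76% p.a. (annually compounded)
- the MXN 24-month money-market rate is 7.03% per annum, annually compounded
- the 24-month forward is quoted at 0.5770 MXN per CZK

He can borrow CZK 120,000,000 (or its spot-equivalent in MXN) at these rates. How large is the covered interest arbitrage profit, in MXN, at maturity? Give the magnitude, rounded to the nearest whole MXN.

MXN 769,302

T = 2 years.
Route A — deposit CZK, sell forward: 120,000,000 × 1.18287376 × 0.5770 = MXN 81,902,179.14.
Route B — convert at spot, deposit MXN: 120,000,000 × 0.6014 × 1.14554209 = MXN 82,671,481.55.
The quoted forward undervalues CZK, so borrow CZK, convert to MXN at spot, deposit the MXN at 7.03%, and buy CZK forward at 0.5770 to cover the loan.
Arbitrage profit = |81,902,179.14 − 82,671,481.55| = MXN 769,302.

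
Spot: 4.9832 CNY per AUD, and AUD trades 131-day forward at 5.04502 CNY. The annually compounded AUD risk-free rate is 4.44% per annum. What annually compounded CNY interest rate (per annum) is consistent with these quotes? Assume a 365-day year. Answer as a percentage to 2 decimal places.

T = 131/365 years.
F/S = 5.04502/4.9832 = 1.0124057 = (growth of CNY) / (growth of AUD).
The AUD side grows by (1 + 0.0444)^(131/365) = 1.0157139.
Hence g_CNY = 1.0283145.
r = 1.0283145^(365/131) − 1 = 0.080901 → 8.09%.

8.09%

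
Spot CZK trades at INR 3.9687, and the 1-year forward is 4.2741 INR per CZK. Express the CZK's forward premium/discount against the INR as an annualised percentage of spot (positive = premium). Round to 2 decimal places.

+7.70%

T = 1 year.
(F − S)/S = (4.2741 − 3.9687)/3.9687 = 0.0769522.
Per annum: 0.0769522 / 1 = 0.076952 = 7.70%.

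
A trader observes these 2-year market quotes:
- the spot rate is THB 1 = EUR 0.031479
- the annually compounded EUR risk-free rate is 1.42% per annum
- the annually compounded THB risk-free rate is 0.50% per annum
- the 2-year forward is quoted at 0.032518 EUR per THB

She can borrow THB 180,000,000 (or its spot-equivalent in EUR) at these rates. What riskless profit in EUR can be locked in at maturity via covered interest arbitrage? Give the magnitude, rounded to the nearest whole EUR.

EUR 83,636

T = 2 years.
Invest the THB and cover forward: 180,000,000 × 1.010025 × 0.032518 = EUR 5,911,918.73.
Convert at spot and invest in EUR: 180,000,000 × 0.031479 × 1.02860164 = EUR 5,828,283.18.
The quoted forward overvalues THB, so borrow EUR, buy THB at spot, deposit the THB at 0.50%, and sell the proceeds forward at 0.032518.
The gap between the two covered legs is EUR 83,636.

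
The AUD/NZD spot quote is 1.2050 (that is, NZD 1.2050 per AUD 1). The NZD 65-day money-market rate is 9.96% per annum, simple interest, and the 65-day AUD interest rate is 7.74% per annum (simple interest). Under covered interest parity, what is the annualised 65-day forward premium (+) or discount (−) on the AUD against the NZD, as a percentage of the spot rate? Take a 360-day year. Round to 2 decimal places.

+2.19%

T = 65/360 years.
CIP forward (NZD per AUD) = 1.205 × 1.0179833/1.013975 = 1.2097634.
Annualised premium = (F − S)/S × (1/T) = (1.2097634 − 1.205)/1.205 ÷ (65/360) = 2.19%.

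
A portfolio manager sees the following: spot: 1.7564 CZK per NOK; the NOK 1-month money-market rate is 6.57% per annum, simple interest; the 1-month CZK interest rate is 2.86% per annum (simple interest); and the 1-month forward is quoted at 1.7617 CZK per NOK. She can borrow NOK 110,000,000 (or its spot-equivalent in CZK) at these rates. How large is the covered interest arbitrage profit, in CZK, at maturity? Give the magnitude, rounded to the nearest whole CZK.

CZK 1,183,514

T = 1/12 years.
Keep in NOK, deliver into the forward: 110,000,000·1.005475·1.7617 = CZK 194,847,983.83.
Swap to CZK now, deposit: 110,000,000·1.7564·1.00238333333 = CZK 193,664,469.53.
The quoted forward overvalues NOK, so borrow CZK, buy NOK at spot, deposit the NOK at 6.57%, and sell the proceeds forward at 1.7617.
The gap between the two covered legs is CZK 1,183,514.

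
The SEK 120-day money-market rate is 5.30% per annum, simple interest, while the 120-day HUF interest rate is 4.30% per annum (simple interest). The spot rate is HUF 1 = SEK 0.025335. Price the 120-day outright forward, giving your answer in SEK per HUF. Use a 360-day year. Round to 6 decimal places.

0.025418

T = 120/360 years.
SEK growth factor: 1 + 0.0530×120/360 = 1.0176667.
Growth of 1 HUF over T: 1 + 0.0430×120/360 = 1.0143333.
CIP: F = S · (grow SEK)/(grow HUF) = 0.025335 × 1.0176667/1.0143333 = 0.02541826 SEK per HUF.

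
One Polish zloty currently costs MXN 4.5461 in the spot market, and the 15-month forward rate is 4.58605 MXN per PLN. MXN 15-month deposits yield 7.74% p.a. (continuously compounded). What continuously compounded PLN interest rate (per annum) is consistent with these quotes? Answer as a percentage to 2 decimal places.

T = 15/12 years.
By CIP, F/S equals the MXN-to-PLN growth ratio: 4.58605/4.5461 = 1.0087878.
The MXN side grows by e^(0.0774×15/12) = 1.1015849.
Hence g_PLN = 1.0919887.
Take logs: ln 1.0919887 / (15/12) = 0.070400, so 7.04%.

7.04%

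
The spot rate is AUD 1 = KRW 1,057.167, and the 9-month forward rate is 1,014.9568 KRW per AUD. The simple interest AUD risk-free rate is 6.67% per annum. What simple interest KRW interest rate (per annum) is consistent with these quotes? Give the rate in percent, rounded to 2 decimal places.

T = 9/12 years.
CIP gives F = S · g_KRW/g_AUD, so g_KRW/g_AUD = 1014.9568/1057.167 = 0.9600723.
AUD growth factor: 1 + 0.0667×9/12 = 1.050025.
That pins the KRW growth at 1.0080999.
(1.0080999 − 1)/T = 0.010800, i.e. 1.08%.

1.08%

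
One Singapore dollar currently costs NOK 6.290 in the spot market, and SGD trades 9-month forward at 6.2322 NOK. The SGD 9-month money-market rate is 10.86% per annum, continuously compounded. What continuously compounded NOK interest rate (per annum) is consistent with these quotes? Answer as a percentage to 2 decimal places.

T = 9/12 years.
F/S = 6.2322/6.29 = 0.9908108 = (growth of NOK) / (growth of SGD).
SGD growth factor: e^(0.1086×9/12) = 1.084859.
That pins the NOK growth at 1.074890.
r = ln(1.074890)/(9/12) = 0.096291 → 9.63%.

9.63%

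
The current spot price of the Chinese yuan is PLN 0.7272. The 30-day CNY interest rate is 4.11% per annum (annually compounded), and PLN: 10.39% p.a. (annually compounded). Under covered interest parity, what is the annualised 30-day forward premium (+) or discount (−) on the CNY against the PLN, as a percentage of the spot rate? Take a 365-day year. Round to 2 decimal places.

T = 30/365 years.
CIP forward (PLN per CNY) = 0.7272 × 1.0081577/1.003316 = 0.7307092.
(F − S)/S ÷ T = (0.7307092 − 0.7272)/0.7272/(30/365) = 0.058712 → 5.87%.

+5.87%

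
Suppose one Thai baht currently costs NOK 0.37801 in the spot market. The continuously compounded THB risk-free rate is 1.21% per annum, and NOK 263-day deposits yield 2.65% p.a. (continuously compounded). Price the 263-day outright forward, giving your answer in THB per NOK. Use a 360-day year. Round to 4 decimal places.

2.6177

T = 263/360 years.
NOK accumulates by e^(0.0265×263/360) = 1.0195483.
Growth of 1 THB over T: e^(0.0121×263/360) = 1.0088789.
Forward (NOK per THB) = 0.37801 × 1.0195483 / 1.0088789 = 0.3820076.
Invert for THB per NOK: 1 / 0.3820076 = 2.6177.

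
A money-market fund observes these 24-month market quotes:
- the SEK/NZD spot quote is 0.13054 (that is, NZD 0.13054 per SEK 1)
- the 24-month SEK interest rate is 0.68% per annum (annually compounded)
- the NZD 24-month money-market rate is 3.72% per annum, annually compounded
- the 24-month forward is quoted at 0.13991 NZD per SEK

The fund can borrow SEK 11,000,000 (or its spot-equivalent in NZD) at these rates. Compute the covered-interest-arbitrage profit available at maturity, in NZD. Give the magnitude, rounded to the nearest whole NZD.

NZD 15,251

T = 2 years.
Invest the SEK and cover forward: 11,000,000 × 1.01364624 × 0.13991 = NZD 1,560,011.70.
Convert at spot and invest in NZD: 11,000,000 × 0.13054 × 1.07578384 = NZD 1,544,761.05.
The quoted forward overvalues SEK, so borrow NZD, buy SEK at spot, deposit the SEK at 0.68%, and sell the proceeds forward at 0.13991.
The gap between the two covered legs is NZD 15,251.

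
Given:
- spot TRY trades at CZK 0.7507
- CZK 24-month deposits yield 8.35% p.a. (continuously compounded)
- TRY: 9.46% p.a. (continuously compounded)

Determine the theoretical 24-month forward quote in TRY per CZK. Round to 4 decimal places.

1.3620

T = 2 years.
CZK growth factor: e^(0.0835×2) = 1.1817543.
Growth of 1 TRY over T: e^(0.0946×2) = 1.2082826.
So F = 0.7507 × 1.1817543 / 1.2082826 = 0.7342181 (CZK/TRY).
Quoted the other way: 1/0.7342181 = 1.3620 TRY per CZK.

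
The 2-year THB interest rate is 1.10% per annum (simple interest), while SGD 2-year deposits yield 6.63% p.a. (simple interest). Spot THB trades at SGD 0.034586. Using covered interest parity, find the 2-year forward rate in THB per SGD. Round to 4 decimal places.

T = 2 years.
SGD growth factor: 1 + 0.0663×2 = 1.132600.
Growth of 1 THB over T: 1 + 0.0110×2 = 1.022000.
So F = 0.034586 × 1.132600 / 1.022000 = 0.038328868 (SGD/THB).
Quoted the other way: 1/0.038328868 = 26.0900 THB per SGD.

26.0900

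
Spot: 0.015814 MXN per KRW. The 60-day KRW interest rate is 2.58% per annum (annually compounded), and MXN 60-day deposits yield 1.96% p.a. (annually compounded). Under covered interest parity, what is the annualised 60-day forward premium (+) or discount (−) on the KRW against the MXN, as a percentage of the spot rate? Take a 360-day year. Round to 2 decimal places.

T = 60/360 years.
F = S · g_MXN/g_KRW = 0.015814 × 1.0032403/1.0042545 = 0.015798029.
Annualised premium = (F − S)/S × (1/T) = (0.015798029 − 0.015814)/0.015814 ÷ (60/360) = -0.61%.

-0.61%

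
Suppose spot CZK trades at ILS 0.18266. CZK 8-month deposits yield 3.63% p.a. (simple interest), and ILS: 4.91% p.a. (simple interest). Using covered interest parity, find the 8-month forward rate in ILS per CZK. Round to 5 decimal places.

T = 8/12 years.
ILS growth factor: 1 + 0.0491×8/12 = 1.0327333.
CZK growth factor: 1 + 0.0363×8/12 = 1.024200.
CIP: F = S · (grow ILS)/(grow CZK) = 0.18266 × 1.0327333/1.024200 = 0.1841819 ILS per CZK.

0.18418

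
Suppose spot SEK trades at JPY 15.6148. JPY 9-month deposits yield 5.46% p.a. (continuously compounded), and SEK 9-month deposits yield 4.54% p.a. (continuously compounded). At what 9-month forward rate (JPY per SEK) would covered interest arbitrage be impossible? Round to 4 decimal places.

T = 9/12 years.
Growth of 1 JPY over T: e^(0.0546×9/12) = 1.04180001.
Growth of 1 SEK over T: e^(0.0454×9/12) = 1.03463634.
Forward (JPY per SEK) = 15.6148 × 1.04180001 / 1.03463634 = 15.722915.

15.7229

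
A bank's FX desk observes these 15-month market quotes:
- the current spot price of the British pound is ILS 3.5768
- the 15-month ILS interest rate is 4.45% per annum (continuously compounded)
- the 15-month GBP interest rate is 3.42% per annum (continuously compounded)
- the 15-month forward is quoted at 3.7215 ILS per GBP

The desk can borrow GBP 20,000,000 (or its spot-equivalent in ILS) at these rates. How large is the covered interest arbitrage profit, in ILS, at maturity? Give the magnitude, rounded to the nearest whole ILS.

ILS 2,052,933

T = 15/12 years.
Keep in GBP, deliver into the forward: 20,000,000·1.043676943·3.7215 = ILS 77,680,874.87.
Swap to ILS now, deposit: 20,000,000·3.5768·1.057201159 = ILS 75,627,942.11.
The quoted forward overvalues GBP, so borrow ILS, buy GBP at spot, deposit the GBP at 3.42%, and sell the proceeds forward at 3.7215.
The gap between the two covered legs is ILS 2,052,933.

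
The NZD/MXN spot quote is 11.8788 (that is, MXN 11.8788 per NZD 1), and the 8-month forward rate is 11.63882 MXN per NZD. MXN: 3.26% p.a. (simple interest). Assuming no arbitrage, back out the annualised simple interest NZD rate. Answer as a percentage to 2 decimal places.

6.42%

T = 8/12 years.
By CIP, F/S equals the MXN-to-NZD growth ratio: 11.63882/11.8788 = 0.9797976.
MXN growth factor: 1 + 0.0326×8/12 = 1.0217333.
So the NZD growth factor = 1.0428004.
r = (1.0428004 − 1)/(8/12) = 0.064201 → 6.42%.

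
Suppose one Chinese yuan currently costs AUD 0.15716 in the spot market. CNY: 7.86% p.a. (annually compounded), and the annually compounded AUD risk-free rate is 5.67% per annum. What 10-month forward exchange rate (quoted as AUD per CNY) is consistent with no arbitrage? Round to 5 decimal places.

0.15450

T = 10/12 years.
AUD growth factor: (1 + 0.0567)^(10/12) = 1.0470315.
Growth of 1 CNY over T: (1 + 0.0786)^(10/12) = 1.0650836.
So F = 0.15716 × 1.0470315 / 1.0650836 = 0.1544963 (AUD/CNY).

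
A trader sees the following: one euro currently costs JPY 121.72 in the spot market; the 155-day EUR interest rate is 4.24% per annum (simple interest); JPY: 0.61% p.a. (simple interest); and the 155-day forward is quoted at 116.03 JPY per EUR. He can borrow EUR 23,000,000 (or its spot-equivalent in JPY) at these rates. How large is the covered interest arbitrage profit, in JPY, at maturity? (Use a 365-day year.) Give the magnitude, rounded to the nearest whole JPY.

T = 155/365 years.
Route A — deposit EUR, sell forward: 23,000,000 × 1.018005479452 × 116.03 = JPY 2,716,741,042.96.
Route B — convert at spot, deposit JPY: 23,000,000 × 121.72 × 1.002590410959 = JPY 2,806,812,010.90.
The quoted forward undervalues EUR, so borrow EUR, convert to JPY at spot, deposit the JPY at 0.61%, and buy EUR forward at 116.03 to cover the loan.
Profit = 2,806,812,010.90 − 2,716,741,042.96 = JPY 90,070,968.

JPY 90,070,968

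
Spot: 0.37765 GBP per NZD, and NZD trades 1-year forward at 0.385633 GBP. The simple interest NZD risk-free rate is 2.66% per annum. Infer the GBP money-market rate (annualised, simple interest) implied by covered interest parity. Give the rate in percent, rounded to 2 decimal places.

T = 1 year.
CIP gives F = S · g_GBP/g_NZD, so g_GBP/g_NZD = 0.385633/0.37765 = 1.0211386.
NZD growth factor: 1 + 0.0266×1 = 1.026600.
That pins the GBP growth at 1.0483009.
(1.0483009 − 1)/T = 0.048301, i.e. 4.83%.

4.83%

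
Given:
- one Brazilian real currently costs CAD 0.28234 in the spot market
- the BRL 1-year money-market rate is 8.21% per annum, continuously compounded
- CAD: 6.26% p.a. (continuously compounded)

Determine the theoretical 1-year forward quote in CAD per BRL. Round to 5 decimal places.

0.27689

T = 1 year.
CAD accumulates by e^(0.0626×1) = 1.0646009.
Growth of 1 BRL over T: e^(0.0821×1) = 1.0855644.
CIP: F = S · (grow CAD)/(grow BRL) = 0.28234 × 1.0646009/1.0855644 = 0.2768877 CAD per BRL.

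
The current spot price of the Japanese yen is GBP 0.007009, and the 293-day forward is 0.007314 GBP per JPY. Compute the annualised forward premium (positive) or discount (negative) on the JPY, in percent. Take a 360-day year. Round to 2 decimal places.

T = 293/360 years.
(F − S)/S = (0.007314 − 0.007009)/0.007009 = 0.0435155.
Annualise by dividing by T: 0.0435155 / (293/360) = 0.053466 → 5.35%.

+5.35%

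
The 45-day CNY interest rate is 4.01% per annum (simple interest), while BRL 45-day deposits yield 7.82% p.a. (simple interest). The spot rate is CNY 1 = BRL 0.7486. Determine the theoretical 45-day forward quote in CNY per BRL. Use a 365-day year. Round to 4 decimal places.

T = 45/365 years.
Growth of 1 BRL over T: 1 + 0.0782×45/365 = 1.0096411.
CNY accumulates by 1 + 0.0401×45/365 = 1.0049438.
Forward (BRL per CNY) = 0.7486 × 1.0096411 / 1.0049438 = 0.7520991.
Invert for CNY per BRL: 1 / 0.7520991 = 1.3296.

1.3296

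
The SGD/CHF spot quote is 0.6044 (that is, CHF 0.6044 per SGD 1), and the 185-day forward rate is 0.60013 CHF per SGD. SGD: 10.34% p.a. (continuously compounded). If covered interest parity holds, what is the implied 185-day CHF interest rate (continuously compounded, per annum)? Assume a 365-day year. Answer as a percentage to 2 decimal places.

8.94%

T = 185/365 years.
CIP gives F = S · g_CHF/g_SGD, so g_CHF/g_SGD = 0.60013/0.6044 = 0.9929351.
SGD growth factor: e^(0.1034×185/365) = 1.0538058.
That pins the CHF growth at 1.0463608.
r = ln(1.0463608)/(185/365) = 0.089412 → 8.94%.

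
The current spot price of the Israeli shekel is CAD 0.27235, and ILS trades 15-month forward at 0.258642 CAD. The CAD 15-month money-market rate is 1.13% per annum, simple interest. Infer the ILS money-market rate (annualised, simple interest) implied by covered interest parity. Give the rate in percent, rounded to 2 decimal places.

5.43%

T = 15/12 years.
By CIP, F/S equals the CAD-to-ILS growth ratio: 0.258642/0.27235 = 0.9496677.
The CAD side grows by 1 + 0.0113×15/12 = 1.014125.
That pins the ILS growth at 1.0678735.
(1.0678735 − 1)/T = 0.054299, i.e. 5.43%.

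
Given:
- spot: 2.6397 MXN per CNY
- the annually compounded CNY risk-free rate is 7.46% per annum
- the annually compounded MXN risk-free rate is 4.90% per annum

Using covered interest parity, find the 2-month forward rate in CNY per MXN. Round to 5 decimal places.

T = 2/12 years.
Growth of 1 MXN over T: (1 + 0.0490)^(2/12) = 1.0080048.
Growth of 1 CNY over T: (1 + 0.0746)^(2/12) = 1.0120636.
So F = 2.6397 × 1.0080048 / 1.0120636 = 2.629114 (MXN/CNY).
Quoted the other way: 1/2.629114 = 0.38036 CNY per MXN.

0.38036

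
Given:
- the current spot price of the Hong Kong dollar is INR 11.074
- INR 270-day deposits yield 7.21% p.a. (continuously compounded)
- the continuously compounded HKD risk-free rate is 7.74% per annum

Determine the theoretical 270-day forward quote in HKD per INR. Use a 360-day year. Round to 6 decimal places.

0.090661

T = 270/360 years.
INR accumulates by e^(0.0721×270/360) = 1.0555638.
Growth of 1 HKD over T: e^(0.0774×270/360) = 1.059768.
Forward (INR per HKD) = 11.074 × 1.0555638 / 1.059768 = 11.03007.
Invert for HKD per INR: 1 / 11.03007 = 0.090661.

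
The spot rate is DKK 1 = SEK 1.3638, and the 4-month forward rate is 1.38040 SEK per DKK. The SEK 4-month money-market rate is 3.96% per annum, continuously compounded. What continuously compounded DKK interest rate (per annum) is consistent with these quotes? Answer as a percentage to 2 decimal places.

0.33%

T = 4/12 years.
By CIP, F/S equals the SEK-to-DKK growth ratio: 1.3804/1.3638 = 1.0121719.
The SEK side grows by e^(0.0396×4/12) = 1.0132875.
So the DKK growth factor = 1.0011022.
Take logs: ln 1.0011022 / (4/12) = 0.003305, so 0.33%.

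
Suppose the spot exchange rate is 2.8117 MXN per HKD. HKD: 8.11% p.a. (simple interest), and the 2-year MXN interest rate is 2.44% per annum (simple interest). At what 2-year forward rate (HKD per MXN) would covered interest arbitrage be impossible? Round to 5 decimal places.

T = 2 years.
Growth of 1 MXN over T: 1 + 0.0244×2 = 1.048800.
Growth of 1 HKD over T: 1 + 0.0811×2 = 1.162200.
CIP: F = S · (grow MXN)/(grow HKD) = 2.8117 × 1.048800/1.162200 = 2.537352 MXN per HKD.
Quoted the other way: 1/2.537352 = 0.39411 HKD per MXN.

0.39411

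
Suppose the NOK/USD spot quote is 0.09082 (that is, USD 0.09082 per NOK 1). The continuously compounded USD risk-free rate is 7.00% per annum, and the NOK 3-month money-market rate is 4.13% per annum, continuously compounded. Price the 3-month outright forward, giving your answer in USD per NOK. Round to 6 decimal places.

T = 3/12 years.
USD accumulates by e^(0.0700×3/12) = 1.017654.
Growth of 1 NOK over T: e^(0.0413×3/12) = 1.0103785.
So F = 0.09082 × 1.017654 / 1.0103785 = 0.09147397 (USD/NOK).

0.091474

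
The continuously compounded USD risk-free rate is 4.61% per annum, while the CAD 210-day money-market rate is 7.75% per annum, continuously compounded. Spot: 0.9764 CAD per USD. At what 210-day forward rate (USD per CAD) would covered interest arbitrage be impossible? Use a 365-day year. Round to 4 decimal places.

T = 210/365 years.
CAD accumulates by e^(0.0775×210/365) = 1.0455981.
Growth of 1 USD over T: e^(0.0461×210/365) = 1.0268782.
So F = 0.9764 × 1.0455981 / 1.0268782 = 0.9941997 (CAD/USD).
Invert for USD per CAD: 1 / 0.9941997 = 1.0058.

1.0058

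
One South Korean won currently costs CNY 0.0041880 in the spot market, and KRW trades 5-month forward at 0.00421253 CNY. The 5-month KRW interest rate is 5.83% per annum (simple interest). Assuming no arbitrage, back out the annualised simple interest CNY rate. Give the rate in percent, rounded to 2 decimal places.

T = 5/12 years.
By CIP, F/S equals the CNY-to-KRW growth ratio: 0.00421253/0.004188 = 1.0058572.
KRW growth factor: 1 + 0.0583×5/12 = 1.0242917.
Hence g_CNY = 1.0302912.
r = (1.0302912 − 1)/(5/12) = 0.072699 → 7.27%.

7.27%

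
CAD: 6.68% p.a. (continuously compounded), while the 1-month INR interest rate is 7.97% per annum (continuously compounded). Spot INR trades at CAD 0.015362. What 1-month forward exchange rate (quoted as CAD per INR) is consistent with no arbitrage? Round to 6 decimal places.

0.015345

T = 1/12 years.
CAD growth factor: e^(0.0668×1/12) = 1.0055822.
INR growth factor: e^(0.0797×1/12) = 1.0066638.
Forward (CAD per INR) = 0.015362 × 1.0055822 / 1.0066638 = 0.01534549.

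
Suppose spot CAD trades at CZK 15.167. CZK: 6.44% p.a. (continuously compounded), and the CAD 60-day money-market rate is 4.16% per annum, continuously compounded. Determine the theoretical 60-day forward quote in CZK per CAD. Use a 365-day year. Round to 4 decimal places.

T = 60/365 years.
CZK growth factor: e^(0.0644×60/365) = 1.01064253.
CAD accumulates by e^(0.0416×60/365) = 1.00686179.
Forward (CZK per CAD) = 15.167 × 1.01064253 / 1.00686179 = 15.223952.

15.2240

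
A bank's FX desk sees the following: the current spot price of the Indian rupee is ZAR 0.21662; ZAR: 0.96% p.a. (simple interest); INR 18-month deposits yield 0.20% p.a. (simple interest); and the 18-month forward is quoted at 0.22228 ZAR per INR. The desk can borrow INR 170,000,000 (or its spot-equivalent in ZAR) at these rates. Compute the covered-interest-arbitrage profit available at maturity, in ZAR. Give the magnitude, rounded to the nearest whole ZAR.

T = 18/12 years.
Keep in INR, deliver into the forward: 170,000,000·1.003000·0.22228 = ZAR 37,900,962.80.
Swap to ZAR now, deposit: 170,000,000·0.21662·1.014400 = ZAR 37,355,685.76.
The quoted forward overvalues INR, so borrow ZAR, buy INR at spot, deposit the INR at 0.20%, and sell the proceeds forward at 0.22228.
Arbitrage profit = |37,900,962.80 − 37,355,685.76| = ZAR 545,277.

ZAR 545,277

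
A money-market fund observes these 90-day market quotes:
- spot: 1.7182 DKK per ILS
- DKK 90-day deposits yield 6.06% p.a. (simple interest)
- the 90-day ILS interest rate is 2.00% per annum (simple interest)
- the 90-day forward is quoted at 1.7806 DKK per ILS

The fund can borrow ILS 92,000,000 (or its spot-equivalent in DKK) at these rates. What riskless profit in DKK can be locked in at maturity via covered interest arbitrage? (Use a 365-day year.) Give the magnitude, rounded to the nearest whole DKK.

T = 90/365 years.
Keep in ILS, deliver into the forward: 92,000,000·1.00493150685·1.7806 = DKK 164,623,055.78.
Swap to DKK now, deposit: 92,000,000·1.7182·1.01494246575 = DKK 160,436,421.31.
The quoted forward overvalues ILS, so borrow DKK, buy ILS at spot, deposit the ILS at 2.00%, and sell the proceeds forward at 1.7806.
The gap between the two covered legs is DKK 4,186,634.

DKK 4,186,634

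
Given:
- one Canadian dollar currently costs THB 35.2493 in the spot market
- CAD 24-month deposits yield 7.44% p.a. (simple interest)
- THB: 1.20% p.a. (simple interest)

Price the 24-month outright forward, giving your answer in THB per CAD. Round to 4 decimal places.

T = 2 years.
THB growth factor: 1 + 0.0120×2 = 1.024000.
Growth of 1 CAD over T: 1 + 0.0744×2 = 1.148800.
CIP: F = S · (grow THB)/(grow CAD) = 35.2493 × 1.024000/1.148800 = 31.419989 THB per CAD.

31.4200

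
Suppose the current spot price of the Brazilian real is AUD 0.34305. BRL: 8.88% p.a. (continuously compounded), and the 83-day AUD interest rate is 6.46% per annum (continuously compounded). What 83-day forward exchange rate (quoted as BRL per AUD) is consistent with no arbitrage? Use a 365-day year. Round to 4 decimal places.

2.9311

T = 83/365 years.
AUD accumulates by e^(0.0646×83/365) = 1.0147983.
BRL accumulates by e^(0.0888×83/365) = 1.0203981.
CIP: F = S · (grow AUD)/(grow BRL) = 0.34305 × 1.0147983/1.0203981 = 0.3411674 AUD per BRL.
Quoted the other way: 1/0.3411674 = 2.9311 BRL per AUD.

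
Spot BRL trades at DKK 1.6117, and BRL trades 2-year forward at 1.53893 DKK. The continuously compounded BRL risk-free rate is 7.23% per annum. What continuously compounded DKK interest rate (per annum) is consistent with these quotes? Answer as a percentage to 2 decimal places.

4.92%

T = 2 years.
By CIP, F/S equals the DKK-to-BRL growth ratio: 1.53893/1.6117 = 0.9548489.
BRL growth factor: e^(0.0723×2) = 1.1555772.
That pins the DKK growth at 1.1034016.
Take logs: ln 1.1034016 / 2 = 0.049199, so 4.92%.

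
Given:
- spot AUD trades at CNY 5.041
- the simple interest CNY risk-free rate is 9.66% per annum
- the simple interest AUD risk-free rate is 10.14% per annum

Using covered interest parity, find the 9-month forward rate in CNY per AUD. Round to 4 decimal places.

5.0241

T = 9/12 years.
CNY growth factor: 1 + 0.0966×9/12 = 1.072450.
AUD accumulates by 1 + 0.1014×9/12 = 1.076050.
Forward (CNY per AUD) = 5.041 × 1.072450 / 1.076050 = 5.024135.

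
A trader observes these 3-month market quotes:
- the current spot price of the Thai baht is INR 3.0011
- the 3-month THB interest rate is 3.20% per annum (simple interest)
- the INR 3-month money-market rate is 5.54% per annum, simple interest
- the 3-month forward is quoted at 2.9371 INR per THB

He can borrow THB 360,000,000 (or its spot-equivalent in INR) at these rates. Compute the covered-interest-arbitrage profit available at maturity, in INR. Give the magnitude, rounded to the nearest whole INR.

INR 29,544,637

T = 3/12 years.
Route A — deposit THB, sell forward: 360,000,000 × 1.008000 × 2.9371 = INR 1,065,814,848.00.
Route B — convert at spot, deposit INR: 360,000,000 × 3.0011 × 1.013850 = INR 1,095,359,484.60.
The quoted forward undervalues THB, so borrow THB, convert to INR at spot, deposit the INR at 5.54%, and buy THB forward at 2.9371 to cover the loan.
The gap between the two covered legs is INR 29,544,637.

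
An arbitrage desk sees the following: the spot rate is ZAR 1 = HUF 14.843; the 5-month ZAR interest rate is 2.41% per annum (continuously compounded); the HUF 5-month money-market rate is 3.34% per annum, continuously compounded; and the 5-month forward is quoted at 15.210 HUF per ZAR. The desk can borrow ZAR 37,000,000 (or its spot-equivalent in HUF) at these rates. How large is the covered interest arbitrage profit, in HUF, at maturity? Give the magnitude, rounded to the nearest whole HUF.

T = 5/12 years.
Route A — deposit ZAR, sell forward: 37,000,000 × 1.01009225338 × 15.210 = HUF 568,449,617.43.
Route B — convert at spot, deposit HUF: 37,000,000 × 14.843 × 1.01401395425 = HUF 556,887,337.55.
The quoted forward overvalues ZAR, so borrow HUF, buy ZAR at spot, deposit the ZAR at 2.41%, and sell the proceeds forward at 15.210.
Arbitrage profit = |568,449,617.43 − 556,887,337.55| = HUF 11,562,280.

HUF 11,562,280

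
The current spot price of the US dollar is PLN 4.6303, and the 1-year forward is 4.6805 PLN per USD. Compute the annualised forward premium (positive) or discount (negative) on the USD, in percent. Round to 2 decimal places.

T = 1 year.
Period premium: (4.6805 − 4.6303)/4.6303 = 0.0108416.
×(1/T) gives 1.08% p.a.

+1.08%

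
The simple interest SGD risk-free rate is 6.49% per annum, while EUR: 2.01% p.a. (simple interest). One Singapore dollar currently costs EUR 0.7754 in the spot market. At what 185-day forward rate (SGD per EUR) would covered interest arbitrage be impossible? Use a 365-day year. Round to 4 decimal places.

T = 185/365 years.
EUR accumulates by 1 + 0.0201×185/365 = 1.0101877.
SGD accumulates by 1 + 0.0649×185/365 = 1.0328945.
So F = 0.7754 × 1.0101877 / 1.0328945 = 0.7583539 (EUR/SGD).
Invert for SGD per EUR: 1 / 0.7583539 = 1.3186.

1.3186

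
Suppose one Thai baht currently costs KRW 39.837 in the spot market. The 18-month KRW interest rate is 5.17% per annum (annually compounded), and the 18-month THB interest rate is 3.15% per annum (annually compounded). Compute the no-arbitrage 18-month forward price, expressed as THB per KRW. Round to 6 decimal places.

0.024383

T = 18/12 years.
KRW accumulates by (1 + 0.0517)^(18/12) = 1.0785439.
Growth of 1 THB over T: (1 + 0.0315)^(18/12) = 1.0476202.
Forward (KRW per THB) = 39.837 × 1.0785439 / 1.0476202 = 41.01291.
Quoted the other way: 1/41.01291 = 0.024383 THB per KRW.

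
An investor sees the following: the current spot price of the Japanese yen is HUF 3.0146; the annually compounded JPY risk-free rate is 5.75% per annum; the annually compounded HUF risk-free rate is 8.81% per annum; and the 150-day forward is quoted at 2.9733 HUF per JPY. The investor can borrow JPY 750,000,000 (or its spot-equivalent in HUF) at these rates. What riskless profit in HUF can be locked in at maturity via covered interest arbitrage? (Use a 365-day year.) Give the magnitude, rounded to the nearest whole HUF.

HUF 58,975,125

T = 150/365 years.
Keep in JPY, deliver into the forward: 750,000,000·1.023241714535·2.9733 = HUF 2,281,803,442.37.
Swap to HUF now, deposit: 750,000,000·3.0146·1.035307533247 = HUF 2,340,778,567.29.
The quoted forward undervalues JPY, so borrow JPY, convert to HUF at spot, deposit the HUF at 8.81%, and buy JPY forward at 2.9733 to cover the loan.
Arbitrage profit = |2,281,803,442.37 − 2,340,778,567.29| = HUF 58,975,125.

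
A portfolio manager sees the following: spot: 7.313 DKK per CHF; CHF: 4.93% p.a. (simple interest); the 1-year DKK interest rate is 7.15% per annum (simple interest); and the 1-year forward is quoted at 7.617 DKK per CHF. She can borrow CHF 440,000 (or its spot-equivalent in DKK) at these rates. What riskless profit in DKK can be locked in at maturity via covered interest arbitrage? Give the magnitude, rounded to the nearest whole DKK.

T = 1 year.
Invest the CHF and cover forward: 440,000 × 1.049300 × 7.617 = DKK 3,516,707.96.
Convert at spot and invest in DKK: 440,000 × 7.313 × 1.071500 = DKK 3,447,786.98.
The quoted forward overvalues CHF, so borrow DKK, buy CHF at spot, deposit the CHF at 4.93%, and sell the proceeds forward at 7.617.
Arbitrage profit = |3,516,707.96 − 3,447,786.98| = DKK 68,921.

DKK 68,921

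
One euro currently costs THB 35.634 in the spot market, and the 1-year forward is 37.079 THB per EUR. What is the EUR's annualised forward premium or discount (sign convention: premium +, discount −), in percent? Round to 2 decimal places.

T = 1 year.
Period premium: (37.079 − 35.634)/35.634 = 0.0405512.
Per annum: 0.0405512 / 1 = 0.040551 = 4.06%.

+4.06%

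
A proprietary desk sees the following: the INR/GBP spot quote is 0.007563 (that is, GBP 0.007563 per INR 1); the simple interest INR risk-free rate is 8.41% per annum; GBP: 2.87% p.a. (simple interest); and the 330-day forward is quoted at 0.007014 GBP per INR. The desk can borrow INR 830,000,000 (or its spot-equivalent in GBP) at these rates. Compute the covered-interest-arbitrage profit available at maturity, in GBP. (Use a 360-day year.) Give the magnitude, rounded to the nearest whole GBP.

T = 330/360 years.
Keep in INR, deliver into the forward: 830,000,000·1.077091667·0.007014 = GBP 6,270,418.39.
Swap to GBP now, deposit: 830,000,000·0.007563·1.026308333 = GBP 6,442,435.04.
The quoted forward undervalues INR, so borrow INR, convert to GBP at spot, deposit the GBP at 2.87%, and buy INR forward at 0.007014 to cover the loan.
Arbitrage profit = |6,270,418.39 − 6,442,435.04| = GBP 172,017.

GBP 172,017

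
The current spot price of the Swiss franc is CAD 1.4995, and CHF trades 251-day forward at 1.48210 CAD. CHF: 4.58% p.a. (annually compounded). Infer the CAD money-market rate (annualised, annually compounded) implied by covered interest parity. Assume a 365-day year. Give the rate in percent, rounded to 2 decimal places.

T = 251/365 years.
CIP gives F = S · g_CAD/g_CHF, so g_CAD/g_CHF = 1.4821/1.4995 = 0.9883961.
The CHF side grows by (1 + 0.0458)^(251/365) = 1.0312745.
So the CAD growth factor = 1.0193077.
r = 1.0193077^(365/251) − 1 = 0.028200 → 2.82%.

2.82%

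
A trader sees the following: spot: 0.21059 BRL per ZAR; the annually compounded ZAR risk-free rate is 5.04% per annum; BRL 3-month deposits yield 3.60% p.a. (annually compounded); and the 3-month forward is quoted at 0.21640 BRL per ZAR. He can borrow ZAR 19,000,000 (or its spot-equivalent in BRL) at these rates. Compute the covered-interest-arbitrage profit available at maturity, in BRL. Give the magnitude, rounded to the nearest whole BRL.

BRL 125,710

T = 3/12 years.
Keep in ZAR, deliver into the forward: 19,000,000·1.012368628·0.21640 = BRL 4,162,454.85.
Swap to BRL now, deposit: 19,000,000·0.21059·1.00888099 = BRL 4,036,744.71.
The quoted forward overvalues ZAR, so borrow BRL, buy ZAR at spot, deposit the ZAR at 5.04%, and sell the proceeds forward at 0.21640.
Arbitrage profit = |4,162,454.85 − 4,036,744.71| = BRL 125,710.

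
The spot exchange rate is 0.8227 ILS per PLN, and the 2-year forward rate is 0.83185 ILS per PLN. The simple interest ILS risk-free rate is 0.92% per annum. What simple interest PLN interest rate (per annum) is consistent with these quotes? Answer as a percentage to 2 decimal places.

T = 2 years.
By CIP, F/S equals the ILS-to-PLN growth ratio: 0.83185/0.8227 = 1.0111219.
ILS growth factor: 1 + 0.0092×2 = 1.018400.
Hence g_PLN = 1.007198.
(1.007198 − 1)/T = 0.003599, i.e. 0.36%.

0.36%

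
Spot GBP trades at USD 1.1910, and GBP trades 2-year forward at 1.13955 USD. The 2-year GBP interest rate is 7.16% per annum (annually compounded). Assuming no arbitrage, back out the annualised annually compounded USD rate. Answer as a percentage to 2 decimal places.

T = 2 years.
F/S = 1.13955/1.191 = 0.9568010 = (growth of USD) / (growth of GBP).
GBP growth factor: (1 + 0.0716)^2 = 1.1483266.
That pins the USD growth at 1.098720.
Annualise: 1.098720^(1/2) − 1 = 0.048198 = 4.82%.

4.82%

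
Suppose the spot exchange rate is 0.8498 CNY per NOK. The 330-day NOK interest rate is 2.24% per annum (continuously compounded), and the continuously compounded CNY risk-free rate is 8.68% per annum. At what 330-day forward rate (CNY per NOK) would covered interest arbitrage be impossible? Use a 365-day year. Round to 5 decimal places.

0.90075

T = 330/365 years.
CNY accumulates by e^(0.0868×330/365) = 1.0816382.
NOK growth factor: e^(0.0224×330/365) = 1.0204585.
CIP: F = S · (grow CNY)/(grow NOK) = 0.8498 × 1.0816382/1.0204585 = 0.9007482 CNY per NOK.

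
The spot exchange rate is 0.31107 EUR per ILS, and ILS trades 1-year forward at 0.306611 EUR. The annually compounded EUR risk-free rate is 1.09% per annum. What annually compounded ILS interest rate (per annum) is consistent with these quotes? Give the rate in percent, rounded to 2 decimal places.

2.56%

T = 1 year.
F/S = 0.306611/0.31107 = 0.9856656 = (growth of EUR) / (growth of ILS).
The EUR side grows by (1 + 0.0109)^1 = 1.010900.
That pins the ILS growth at 1.0256014.
Annualise: 1.0256014^(1/1) − 1 = 0.025601 = 2.56%.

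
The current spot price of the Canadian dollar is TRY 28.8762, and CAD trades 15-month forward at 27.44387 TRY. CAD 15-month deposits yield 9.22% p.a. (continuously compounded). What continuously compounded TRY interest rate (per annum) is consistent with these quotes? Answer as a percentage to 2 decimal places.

T = 15/12 years.
By CIP, F/S equals the TRY-to-CAD growth ratio: 27.44387/28.8762 = 0.9503976.
CAD growth factor: e^(0.0922×15/12) = 1.1221539.
So the TRY growth factor = 1.0664924.
Take logs: ln 1.0664924 / (15/12) = 0.051500, so 5.15%.

5.15%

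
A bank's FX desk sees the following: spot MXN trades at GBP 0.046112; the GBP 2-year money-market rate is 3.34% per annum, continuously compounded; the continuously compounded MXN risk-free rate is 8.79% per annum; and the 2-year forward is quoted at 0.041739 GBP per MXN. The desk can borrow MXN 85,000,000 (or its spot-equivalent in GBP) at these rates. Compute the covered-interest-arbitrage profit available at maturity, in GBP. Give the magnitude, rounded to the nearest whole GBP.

T = 2 years.
Route A — deposit MXN, sell forward: 85,000,000 × 1.192199595 × 0.041739 = GBP 4,229,703.61.
Route B — convert at spot, deposit GBP: 85,000,000 × 0.046112 × 1.06908164 = GBP 4,190,286.87.
The quoted forward overvalues MXN, so borrow GBP, buy MXN at spot, deposit the MXN at 8.79%, and sell the proceeds forward at 0.041739.
Arbitrage profit = |4,229,703.61 − 4,190,286.87| = GBP 39,417.

GBP 39,417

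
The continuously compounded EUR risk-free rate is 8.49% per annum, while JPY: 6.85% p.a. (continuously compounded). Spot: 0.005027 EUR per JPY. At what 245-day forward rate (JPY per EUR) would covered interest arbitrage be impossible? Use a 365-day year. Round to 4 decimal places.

T = 245/365 years.
EUR accumulates by e^(0.0849×245/365) = 1.058642759.
Growth of 1 JPY over T: e^(0.0685×245/365) = 1.047052896.
CIP: F = S · (grow EUR)/(grow JPY) = 0.005027 × 1.058642759/1.047052896 = 0.00508264403 EUR per JPY.
Quoted the other way: 1/0.00508264403 = 196.7480 JPY per EUR.

196.7480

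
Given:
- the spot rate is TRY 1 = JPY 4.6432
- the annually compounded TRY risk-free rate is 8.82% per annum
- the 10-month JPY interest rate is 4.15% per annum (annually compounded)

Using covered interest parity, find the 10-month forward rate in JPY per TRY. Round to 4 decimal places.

T = 10/12 years.
JPY accumulates by (1 + 0.0415)^(10/12) = 1.0344656.
TRY growth factor: (1 + 0.0882)^(10/12) = 1.0729775.
Forward (JPY per TRY) = 4.6432 × 1.0344656 / 1.0729775 = 4.476544.

4.4765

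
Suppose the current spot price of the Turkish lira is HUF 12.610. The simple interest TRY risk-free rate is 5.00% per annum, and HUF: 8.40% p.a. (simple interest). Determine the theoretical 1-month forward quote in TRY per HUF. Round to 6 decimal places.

0.079079

T = 1/12 years.
HUF growth factor: 1 + 0.0840×1/12 = 1.007000.
Growth of 1 TRY over T: 1 + 0.0500×1/12 = 1.0041667.
Forward (HUF per TRY) = 12.61 × 1.007000 / 1.0041667 = 12.64558.
Invert for TRY per HUF: 1 / 12.64558 = 0.079079.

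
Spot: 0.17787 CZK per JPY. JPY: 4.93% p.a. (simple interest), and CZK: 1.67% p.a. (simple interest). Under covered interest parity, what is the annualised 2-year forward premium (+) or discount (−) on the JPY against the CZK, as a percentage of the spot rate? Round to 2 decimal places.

-2.97%

T = 2 years.
No-arbitrage forward: 0.17787 × 1.033400 / 1.098600 = 0.16731372 CZK/JPY.
(F − S)/S ÷ T = (0.16731372 − 0.17787)/0.17787/2 = -0.029674 → -2.97%.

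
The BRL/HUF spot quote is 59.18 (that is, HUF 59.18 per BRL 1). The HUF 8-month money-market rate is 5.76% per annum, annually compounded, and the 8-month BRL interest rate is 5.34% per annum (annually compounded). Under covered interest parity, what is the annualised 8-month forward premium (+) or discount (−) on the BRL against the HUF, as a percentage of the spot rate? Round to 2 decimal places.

T = 8/12 years.
CIP forward (HUF per BRL) = 59.18 × 1.0380405/1.0352905 = 59.33720.
(F − S)/S ÷ T = (59.33720 − 59.18)/59.18/(8/12) = 0.003984 → 0.40%.

+0.40%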